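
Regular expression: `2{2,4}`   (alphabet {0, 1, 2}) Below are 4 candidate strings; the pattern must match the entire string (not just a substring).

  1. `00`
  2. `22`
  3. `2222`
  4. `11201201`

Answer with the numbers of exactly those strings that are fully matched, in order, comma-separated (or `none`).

2, 3

1 → no match — must start with `2`
2 → match
3 → match
4 → no match — must start with `2`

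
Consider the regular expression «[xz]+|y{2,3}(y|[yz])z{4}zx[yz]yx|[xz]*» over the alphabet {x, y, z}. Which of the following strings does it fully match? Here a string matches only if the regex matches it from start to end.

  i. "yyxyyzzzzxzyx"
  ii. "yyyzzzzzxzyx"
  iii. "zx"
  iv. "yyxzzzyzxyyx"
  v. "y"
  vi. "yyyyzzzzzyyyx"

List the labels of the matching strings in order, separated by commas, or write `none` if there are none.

i → no match
ii → match
iii → match
iv → no match
v → no match
vi → no match

ii, iii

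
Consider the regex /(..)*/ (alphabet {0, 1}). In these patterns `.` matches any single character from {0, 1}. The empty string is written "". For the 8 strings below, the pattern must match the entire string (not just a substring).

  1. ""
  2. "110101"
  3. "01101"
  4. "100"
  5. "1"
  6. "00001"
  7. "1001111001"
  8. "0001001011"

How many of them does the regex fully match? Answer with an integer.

4

1 → match
2 → match
3 → no match
4 → no match
5 → no match
6 → no match
7 → match
8 → match
Total matched: 4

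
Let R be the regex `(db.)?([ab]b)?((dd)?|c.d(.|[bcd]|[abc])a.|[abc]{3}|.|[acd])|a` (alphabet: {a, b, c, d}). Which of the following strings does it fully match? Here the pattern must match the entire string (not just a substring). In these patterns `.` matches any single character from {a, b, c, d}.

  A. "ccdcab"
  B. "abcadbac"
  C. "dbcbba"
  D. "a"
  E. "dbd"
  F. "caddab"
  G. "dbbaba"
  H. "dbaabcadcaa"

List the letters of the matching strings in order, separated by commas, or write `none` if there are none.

A, B, C, D, E, F, G, H

A → match
B → match
C → match
D → match
E → match
F → match
G → match
H → match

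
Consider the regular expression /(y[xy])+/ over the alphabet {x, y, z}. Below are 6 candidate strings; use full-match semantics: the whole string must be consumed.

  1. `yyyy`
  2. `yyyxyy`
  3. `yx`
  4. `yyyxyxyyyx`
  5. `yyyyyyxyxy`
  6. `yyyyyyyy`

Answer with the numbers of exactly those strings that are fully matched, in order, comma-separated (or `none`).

1, 2, 3, 4, 6

1 → match
2 → match
3 → match
4 → match
5 → no match
6 → match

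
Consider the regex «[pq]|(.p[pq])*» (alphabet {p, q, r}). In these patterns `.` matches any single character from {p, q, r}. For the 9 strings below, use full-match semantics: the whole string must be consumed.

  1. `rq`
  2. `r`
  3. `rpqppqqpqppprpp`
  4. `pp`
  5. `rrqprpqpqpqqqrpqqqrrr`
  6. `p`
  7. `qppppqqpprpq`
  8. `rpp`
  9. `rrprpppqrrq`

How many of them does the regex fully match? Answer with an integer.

4

1. `rq` → no match
2. `r` → no match
3 → match
4. `pp` → no match
5 → no match
6. `p` → match
7. `qppppqqpprpq` → match
8. `rpp` → match
9. `rrprpppqrrq` → no match
Total matched: 4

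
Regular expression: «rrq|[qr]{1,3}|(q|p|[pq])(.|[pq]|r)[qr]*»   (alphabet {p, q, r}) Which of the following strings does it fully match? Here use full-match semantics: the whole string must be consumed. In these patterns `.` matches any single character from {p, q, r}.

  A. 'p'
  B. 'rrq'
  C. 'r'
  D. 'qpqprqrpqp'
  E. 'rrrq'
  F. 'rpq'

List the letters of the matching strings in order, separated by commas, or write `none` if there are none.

A → no match
B → match
C → match
D → no match
E → no match
F → no match

B, C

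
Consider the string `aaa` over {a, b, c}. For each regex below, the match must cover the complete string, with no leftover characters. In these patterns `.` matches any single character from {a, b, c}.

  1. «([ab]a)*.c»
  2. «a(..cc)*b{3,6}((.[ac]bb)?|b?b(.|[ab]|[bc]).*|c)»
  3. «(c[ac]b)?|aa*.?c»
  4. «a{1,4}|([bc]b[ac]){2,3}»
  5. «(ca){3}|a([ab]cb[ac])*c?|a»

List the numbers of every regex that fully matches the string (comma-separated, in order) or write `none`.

1 → no match — must end with `c`
2 → no match
3 → no match
4 → match
5 → no match

4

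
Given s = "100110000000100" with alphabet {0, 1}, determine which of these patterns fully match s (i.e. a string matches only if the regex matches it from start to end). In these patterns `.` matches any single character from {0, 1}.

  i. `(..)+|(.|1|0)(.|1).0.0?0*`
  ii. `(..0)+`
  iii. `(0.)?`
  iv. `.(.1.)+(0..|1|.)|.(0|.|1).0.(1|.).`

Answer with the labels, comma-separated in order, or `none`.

i → no match
ii → match
iii → no match
iv → no match

ii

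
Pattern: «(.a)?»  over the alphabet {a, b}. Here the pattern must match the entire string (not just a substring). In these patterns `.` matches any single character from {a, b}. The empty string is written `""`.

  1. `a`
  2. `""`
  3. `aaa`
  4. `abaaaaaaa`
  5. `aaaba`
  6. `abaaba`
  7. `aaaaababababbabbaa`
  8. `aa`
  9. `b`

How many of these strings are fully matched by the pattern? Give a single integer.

2

1 → no match
2 → match
3 → no match
4 → no match
5 → no match
6 → no match
7 → no match
8 → match
9 → no match
Total matched: 2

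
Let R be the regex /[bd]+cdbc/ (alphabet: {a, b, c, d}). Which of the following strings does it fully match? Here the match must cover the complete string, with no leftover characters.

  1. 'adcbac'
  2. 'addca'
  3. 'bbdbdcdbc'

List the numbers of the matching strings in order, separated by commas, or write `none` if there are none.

3

1 → no match — must end with 'cdbc'
2 → no match — must end with 'cdbc'
3 → match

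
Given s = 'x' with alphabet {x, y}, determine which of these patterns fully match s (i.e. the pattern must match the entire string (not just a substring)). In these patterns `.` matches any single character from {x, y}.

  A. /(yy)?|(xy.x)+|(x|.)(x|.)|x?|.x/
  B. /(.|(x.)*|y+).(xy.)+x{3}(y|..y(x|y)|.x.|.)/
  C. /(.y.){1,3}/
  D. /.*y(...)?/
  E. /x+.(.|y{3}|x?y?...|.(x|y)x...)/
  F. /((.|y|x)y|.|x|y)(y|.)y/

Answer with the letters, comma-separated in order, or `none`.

A

A → match
B → no match
C → no match
D → no match
E → no match
F → no match — must end with 'y'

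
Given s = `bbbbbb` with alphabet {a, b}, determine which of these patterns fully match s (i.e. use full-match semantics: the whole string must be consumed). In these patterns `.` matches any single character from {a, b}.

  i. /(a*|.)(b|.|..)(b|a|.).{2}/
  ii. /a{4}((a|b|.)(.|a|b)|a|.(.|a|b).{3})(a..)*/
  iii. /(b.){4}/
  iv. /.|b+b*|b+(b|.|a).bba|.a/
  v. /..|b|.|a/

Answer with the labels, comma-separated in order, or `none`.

i, iv

i → match
ii → no match — must start with `a`
iii → no match
iv → match
v → no match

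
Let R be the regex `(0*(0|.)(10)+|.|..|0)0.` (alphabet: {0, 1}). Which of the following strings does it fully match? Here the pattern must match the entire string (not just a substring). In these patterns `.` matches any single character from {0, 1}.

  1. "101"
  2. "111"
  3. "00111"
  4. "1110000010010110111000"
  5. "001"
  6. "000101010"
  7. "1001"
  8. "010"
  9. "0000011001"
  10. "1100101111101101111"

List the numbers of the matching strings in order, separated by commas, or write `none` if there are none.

1, 5, 7, 9

1 → match
2 → no match
3 → no match
4 → no match
5 → match
6 → no match
7 → match
8 → no match
9 → match
10 → no match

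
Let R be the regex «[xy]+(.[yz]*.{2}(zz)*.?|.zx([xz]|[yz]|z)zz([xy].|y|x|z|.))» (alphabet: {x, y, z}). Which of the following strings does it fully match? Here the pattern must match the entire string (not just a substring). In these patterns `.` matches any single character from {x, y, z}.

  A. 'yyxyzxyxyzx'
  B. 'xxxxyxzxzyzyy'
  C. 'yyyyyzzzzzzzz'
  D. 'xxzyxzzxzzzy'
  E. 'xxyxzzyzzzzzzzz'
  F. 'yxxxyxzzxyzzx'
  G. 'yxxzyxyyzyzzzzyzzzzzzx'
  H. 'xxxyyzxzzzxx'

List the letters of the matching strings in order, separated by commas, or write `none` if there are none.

A. 'yyxyzxyxyzx' → no match
B → no match
C → match
D. 'xxzyxzzxzzzy' → no match
E → match
F → match
G → no match
H. 'xxxyyzxzzzxx' → match

C, E, F, H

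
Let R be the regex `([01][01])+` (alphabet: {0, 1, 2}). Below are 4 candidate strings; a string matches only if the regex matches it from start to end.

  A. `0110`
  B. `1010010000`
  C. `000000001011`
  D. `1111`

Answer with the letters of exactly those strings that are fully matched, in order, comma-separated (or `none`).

A, B, C, D

A → match
B → match
C → match
D → match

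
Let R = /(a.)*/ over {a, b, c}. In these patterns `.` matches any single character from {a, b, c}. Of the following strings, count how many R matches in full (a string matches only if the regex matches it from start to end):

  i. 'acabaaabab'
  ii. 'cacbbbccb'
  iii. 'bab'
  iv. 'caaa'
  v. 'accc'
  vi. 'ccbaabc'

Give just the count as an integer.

i → match
ii → no match
iii → no match
iv → no match
v → no match
vi → no match
Total matched: 1

1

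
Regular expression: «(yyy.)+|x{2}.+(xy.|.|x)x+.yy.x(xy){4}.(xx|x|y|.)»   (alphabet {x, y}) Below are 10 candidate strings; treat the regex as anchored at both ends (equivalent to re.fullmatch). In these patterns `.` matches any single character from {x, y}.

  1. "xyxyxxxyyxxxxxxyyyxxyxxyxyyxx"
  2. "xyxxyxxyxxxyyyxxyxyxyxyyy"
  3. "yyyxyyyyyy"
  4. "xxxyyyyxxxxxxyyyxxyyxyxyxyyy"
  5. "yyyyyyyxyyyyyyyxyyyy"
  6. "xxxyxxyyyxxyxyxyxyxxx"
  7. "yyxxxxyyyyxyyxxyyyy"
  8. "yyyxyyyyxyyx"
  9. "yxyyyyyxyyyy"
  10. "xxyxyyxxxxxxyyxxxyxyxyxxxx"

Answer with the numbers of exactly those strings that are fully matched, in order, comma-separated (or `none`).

5, 6

1 → no match
2 → no match
3. "yyyxyyyyyy" → no match
4 → no match
5 → match
6 → match
7 → no match
8. "yyyxyyyyxyyx" → no match
9. "yxyyyyyxyyyy" → no match
10 → no match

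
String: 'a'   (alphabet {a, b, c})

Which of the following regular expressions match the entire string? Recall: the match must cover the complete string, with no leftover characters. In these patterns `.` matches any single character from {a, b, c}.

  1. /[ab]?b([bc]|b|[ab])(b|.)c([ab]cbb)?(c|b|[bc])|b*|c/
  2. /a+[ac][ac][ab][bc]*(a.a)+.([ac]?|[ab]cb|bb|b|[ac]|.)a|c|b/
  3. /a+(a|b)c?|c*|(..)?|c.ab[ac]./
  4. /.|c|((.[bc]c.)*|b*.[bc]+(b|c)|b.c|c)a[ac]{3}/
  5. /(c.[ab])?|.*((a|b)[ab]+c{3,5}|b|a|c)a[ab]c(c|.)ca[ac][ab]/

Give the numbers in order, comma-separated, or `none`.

1 → no match
2 → no match
3 → no match
4 → match
5 → no match

4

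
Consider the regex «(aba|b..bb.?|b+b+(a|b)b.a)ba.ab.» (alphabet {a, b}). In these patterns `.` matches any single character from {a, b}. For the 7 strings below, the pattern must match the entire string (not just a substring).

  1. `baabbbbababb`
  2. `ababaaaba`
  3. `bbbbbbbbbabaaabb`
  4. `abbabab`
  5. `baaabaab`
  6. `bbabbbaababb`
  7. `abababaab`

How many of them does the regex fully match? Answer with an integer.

3

1 → match
2 → match
3 → match
4 → no match
5 → no match
6 → no match
7 → no match
Total matched: 3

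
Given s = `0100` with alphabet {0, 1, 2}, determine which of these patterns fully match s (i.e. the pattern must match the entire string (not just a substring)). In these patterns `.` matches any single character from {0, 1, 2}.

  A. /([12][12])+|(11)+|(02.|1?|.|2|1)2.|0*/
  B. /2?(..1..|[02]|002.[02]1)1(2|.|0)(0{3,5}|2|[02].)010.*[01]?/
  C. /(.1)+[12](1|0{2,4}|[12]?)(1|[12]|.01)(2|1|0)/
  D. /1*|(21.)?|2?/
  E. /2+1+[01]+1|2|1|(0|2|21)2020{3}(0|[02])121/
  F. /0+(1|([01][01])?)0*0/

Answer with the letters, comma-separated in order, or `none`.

F

A → no match
B → no match
C → no match
D → no match
E → no match
F → match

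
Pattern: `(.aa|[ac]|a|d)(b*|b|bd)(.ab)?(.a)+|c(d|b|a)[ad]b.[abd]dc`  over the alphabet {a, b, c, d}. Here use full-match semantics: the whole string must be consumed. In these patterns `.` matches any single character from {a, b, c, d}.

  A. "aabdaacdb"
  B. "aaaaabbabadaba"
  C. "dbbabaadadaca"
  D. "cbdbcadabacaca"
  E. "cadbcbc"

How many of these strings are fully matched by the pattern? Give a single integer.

2

A → no match
B → match
C → match
D → no match
E → no match
Total matched: 2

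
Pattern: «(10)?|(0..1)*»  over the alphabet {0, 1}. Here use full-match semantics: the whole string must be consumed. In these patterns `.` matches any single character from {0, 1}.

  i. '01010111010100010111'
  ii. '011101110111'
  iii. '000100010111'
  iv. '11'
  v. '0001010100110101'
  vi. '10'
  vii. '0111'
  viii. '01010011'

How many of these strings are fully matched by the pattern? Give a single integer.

7

i → match
ii → match
iii → match
iv → no match
v → match
vi → match
vii → match
viii → match
Total matched: 7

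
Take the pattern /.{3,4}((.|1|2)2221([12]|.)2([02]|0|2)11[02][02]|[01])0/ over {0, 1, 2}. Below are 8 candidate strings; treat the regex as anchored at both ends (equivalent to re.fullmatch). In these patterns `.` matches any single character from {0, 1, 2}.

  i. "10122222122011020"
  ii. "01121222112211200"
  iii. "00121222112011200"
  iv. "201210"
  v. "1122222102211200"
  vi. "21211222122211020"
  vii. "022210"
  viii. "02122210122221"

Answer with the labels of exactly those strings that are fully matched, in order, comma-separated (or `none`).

i → match
ii → match
iii → match
iv → match
v → match
vi → match
vii → match
viii → no match — must end with "0"

i, ii, iii, iv, v, vi, vii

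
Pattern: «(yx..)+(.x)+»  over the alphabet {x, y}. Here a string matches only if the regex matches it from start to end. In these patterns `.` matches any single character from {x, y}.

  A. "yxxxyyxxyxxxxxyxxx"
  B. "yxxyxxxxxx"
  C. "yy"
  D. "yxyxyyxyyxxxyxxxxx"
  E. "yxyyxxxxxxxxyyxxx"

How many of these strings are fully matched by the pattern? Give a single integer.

1

A → no match
B → match
C → no match — must start with "yx"
D → no match
E → no match
Total matched: 1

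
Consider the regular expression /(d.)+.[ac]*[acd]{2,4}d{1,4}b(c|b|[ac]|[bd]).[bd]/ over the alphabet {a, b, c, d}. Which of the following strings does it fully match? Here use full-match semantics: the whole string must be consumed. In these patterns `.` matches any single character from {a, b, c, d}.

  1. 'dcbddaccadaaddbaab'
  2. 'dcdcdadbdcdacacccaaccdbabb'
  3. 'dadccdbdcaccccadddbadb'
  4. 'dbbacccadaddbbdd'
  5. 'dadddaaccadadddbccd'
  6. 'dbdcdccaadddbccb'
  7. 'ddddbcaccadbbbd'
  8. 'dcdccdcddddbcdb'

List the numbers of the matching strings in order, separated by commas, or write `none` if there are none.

2, 4, 5, 6, 7, 8

1 → no match
2 → match
3 → no match
4 → match
5 → match
6 → match
7 → match
8 → match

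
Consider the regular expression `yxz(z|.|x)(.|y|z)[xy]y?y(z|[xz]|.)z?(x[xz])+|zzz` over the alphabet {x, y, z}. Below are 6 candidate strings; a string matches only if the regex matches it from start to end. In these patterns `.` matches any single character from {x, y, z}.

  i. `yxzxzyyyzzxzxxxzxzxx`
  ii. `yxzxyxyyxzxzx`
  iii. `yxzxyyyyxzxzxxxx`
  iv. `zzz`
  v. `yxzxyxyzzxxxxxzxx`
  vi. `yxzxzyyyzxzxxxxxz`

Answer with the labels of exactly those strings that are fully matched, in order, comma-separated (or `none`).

i, iii, iv, v, vi

i → match
ii → no match
iii → match
iv → match
v → match
vi → match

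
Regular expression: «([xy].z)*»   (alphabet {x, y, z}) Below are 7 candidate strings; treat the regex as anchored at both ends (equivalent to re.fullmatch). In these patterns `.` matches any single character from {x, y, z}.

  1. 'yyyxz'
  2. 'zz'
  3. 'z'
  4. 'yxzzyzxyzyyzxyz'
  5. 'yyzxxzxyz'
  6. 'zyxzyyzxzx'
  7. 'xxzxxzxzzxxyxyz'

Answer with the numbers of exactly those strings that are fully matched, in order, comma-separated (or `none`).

5

1. 'yyyxz' → no match
2. 'zz' → no match
3. 'z' → no match
4 → no match
5. 'yyzxxzxyz' → match
6. 'zyxzyyzxzx' → no match
7 → no match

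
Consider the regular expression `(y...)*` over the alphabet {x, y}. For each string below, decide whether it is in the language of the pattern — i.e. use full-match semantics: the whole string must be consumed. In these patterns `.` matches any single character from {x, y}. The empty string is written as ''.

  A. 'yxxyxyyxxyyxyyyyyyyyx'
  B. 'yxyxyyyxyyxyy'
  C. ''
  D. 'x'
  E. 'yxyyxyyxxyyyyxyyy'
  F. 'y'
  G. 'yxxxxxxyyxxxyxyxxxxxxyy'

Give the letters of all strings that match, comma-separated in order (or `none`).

C

A → no match
B → no match
C → match
D → no match
E → no match
F → no match
G → no match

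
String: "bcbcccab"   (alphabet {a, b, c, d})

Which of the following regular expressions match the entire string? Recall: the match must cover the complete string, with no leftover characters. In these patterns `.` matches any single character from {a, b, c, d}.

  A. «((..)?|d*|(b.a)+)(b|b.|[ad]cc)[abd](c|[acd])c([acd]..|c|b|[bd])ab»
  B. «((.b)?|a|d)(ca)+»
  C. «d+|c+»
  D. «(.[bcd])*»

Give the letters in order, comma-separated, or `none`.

A, D

A → match
B → no match — must end with "ca"
C → no match
D → match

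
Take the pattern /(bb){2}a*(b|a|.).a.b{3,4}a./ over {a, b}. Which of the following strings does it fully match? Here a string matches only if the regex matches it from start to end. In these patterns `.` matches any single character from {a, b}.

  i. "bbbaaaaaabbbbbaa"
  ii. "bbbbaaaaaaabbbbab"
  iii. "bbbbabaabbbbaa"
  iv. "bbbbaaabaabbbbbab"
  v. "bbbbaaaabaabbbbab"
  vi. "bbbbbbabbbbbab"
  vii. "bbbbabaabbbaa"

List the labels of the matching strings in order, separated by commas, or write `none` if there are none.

i → no match
ii → match
iii → match
iv → match
v → match
vi → match
vii → match

ii, iii, iv, v, vi, vii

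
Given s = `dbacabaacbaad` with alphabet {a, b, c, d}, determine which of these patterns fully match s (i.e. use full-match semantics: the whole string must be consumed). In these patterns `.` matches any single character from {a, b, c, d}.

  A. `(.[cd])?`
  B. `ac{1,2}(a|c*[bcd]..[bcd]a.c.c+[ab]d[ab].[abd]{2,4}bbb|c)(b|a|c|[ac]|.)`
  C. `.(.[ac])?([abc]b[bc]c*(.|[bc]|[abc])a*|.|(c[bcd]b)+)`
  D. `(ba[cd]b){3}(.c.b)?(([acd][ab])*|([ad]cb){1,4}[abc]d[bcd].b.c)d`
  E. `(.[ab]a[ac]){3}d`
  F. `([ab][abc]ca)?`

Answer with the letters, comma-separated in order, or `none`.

A → no match
B → no match — must start with `ac`
C → no match
D → no match — must start with `ba`
E → match
F → no match

E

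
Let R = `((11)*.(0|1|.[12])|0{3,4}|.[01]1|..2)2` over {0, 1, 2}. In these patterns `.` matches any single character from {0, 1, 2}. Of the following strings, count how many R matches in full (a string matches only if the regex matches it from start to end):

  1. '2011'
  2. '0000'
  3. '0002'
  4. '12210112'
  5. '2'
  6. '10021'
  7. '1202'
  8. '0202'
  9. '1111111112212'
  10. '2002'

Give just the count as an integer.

1

1 → no match — must end with '2'
2 → no match — must end with '2'
3 → match
4 → no match
5 → no match
6 → no match — must end with '2'
7 → no match
8 → no match
9 → no match
10 → no match
Total matched: 1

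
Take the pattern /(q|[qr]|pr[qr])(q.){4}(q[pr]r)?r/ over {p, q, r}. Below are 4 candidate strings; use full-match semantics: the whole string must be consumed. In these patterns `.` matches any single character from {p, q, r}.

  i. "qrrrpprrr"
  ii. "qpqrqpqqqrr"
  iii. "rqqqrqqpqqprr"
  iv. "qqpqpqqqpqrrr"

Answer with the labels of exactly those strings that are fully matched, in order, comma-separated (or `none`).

i → no match
ii → no match
iii → no match
iv → match

iv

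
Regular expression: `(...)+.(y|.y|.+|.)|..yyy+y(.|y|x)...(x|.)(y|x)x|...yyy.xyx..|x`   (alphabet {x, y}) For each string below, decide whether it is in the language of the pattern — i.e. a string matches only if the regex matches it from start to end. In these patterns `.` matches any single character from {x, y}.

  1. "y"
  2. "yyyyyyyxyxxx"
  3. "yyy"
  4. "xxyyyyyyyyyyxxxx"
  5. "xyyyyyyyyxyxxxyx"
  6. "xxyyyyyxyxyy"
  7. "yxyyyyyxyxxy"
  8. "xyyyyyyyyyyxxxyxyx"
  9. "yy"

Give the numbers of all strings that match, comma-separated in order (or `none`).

1 → no match
2 → match
3 → no match
4 → match
5 → match
6 → match
7 → match
8 → match
9 → no match

2, 4, 5, 6, 7, 8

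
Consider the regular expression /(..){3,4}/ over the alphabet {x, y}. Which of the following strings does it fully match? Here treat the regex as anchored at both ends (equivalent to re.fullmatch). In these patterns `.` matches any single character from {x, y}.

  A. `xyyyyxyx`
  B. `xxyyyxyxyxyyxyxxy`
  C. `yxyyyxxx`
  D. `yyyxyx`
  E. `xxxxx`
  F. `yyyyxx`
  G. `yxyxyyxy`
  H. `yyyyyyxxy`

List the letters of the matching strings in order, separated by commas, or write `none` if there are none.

A → match
B → no match
C → match
D → match
E → no match
F → match
G → match
H → no match

A, C, D, F, G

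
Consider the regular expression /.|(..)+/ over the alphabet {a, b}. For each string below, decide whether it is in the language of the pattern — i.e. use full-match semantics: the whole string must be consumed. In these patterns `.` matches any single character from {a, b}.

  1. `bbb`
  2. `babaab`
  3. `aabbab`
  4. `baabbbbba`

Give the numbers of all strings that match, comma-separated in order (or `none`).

1 → no match
2 → match
3 → match
4 → no match

2, 3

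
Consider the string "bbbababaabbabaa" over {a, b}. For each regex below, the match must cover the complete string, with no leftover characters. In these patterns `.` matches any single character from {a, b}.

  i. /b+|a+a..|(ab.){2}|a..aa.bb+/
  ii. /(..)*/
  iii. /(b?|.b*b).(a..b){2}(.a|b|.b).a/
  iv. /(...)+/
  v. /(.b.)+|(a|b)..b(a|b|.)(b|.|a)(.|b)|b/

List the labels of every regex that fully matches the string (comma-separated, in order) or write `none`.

iii, iv

i → no match
ii → no match
iii → match
iv → match
v → no match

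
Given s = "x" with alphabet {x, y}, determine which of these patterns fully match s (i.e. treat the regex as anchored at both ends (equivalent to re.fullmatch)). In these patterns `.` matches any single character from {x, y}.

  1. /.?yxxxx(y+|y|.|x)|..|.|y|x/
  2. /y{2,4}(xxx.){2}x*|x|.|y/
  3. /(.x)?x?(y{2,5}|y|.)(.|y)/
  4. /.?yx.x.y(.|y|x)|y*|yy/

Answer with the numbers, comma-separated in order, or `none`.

1, 2

1 → match
2 → match
3 → no match
4 → no match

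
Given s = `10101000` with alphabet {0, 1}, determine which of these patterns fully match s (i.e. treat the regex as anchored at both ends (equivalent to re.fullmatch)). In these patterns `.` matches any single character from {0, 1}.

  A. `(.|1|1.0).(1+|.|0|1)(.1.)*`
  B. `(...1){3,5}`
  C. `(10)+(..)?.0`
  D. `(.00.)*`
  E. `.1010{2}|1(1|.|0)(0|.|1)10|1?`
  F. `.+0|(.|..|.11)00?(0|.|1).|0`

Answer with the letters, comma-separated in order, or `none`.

A → no match
B → no match — must end with `1`
C → match
D → no match
E → no match
F → match

C, F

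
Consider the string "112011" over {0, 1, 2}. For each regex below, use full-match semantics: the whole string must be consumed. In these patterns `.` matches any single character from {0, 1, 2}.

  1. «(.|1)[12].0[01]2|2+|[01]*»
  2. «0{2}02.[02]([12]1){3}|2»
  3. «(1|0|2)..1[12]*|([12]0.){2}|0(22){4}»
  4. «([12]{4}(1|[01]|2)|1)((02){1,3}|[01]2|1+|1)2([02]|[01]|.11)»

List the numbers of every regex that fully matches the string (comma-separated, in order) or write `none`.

4

1 → no match
2 → no match
3 → no match
4 → match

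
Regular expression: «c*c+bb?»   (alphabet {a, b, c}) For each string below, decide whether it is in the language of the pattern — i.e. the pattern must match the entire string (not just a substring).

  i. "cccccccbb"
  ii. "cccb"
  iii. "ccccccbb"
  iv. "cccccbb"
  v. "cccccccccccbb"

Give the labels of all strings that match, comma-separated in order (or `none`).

i → match
ii → match
iii → match
iv → match
v → match

i, ii, iii, iv, v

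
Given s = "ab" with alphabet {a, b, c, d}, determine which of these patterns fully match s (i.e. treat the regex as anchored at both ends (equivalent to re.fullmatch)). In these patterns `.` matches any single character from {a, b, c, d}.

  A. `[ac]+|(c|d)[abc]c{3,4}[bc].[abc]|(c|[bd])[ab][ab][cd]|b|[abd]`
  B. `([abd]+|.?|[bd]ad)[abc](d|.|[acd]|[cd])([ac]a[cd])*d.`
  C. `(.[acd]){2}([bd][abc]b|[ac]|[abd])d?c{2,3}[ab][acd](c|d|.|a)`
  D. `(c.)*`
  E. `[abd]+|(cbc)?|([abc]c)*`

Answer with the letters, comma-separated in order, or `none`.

E

A → no match
B → no match
C → no match
D → no match
E → match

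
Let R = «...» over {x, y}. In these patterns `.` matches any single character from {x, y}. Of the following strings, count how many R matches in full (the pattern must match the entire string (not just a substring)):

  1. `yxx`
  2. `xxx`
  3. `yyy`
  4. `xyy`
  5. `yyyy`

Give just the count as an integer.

1 → match
2 → match
3 → match
4 → match
5 → no match
Total matched: 4

4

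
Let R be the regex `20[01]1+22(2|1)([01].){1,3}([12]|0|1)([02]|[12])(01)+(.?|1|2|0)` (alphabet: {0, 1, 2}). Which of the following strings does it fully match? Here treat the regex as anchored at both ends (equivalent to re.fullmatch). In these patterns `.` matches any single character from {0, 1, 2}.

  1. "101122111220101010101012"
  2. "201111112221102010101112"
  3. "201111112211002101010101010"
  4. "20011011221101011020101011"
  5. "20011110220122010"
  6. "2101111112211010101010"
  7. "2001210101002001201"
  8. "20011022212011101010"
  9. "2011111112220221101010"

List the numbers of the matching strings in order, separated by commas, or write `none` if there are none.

1 → no match — must start with "20"
2 → no match
3 → no match
4 → no match
5 → no match
6 → no match — must start with "20"
7 → no match
8 → no match
9 → no match

none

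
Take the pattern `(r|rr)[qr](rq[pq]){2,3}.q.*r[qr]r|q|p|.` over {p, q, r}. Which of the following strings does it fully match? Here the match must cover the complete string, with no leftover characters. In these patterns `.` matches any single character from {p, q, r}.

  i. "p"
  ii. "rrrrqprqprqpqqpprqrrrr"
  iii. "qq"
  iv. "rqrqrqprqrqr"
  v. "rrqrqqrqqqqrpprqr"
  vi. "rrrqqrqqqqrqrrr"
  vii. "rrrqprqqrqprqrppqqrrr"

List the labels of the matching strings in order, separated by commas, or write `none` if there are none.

i → match
ii → match
iii → no match
iv → no match
v → match
vi → match
vii → match

i, ii, v, vi, vii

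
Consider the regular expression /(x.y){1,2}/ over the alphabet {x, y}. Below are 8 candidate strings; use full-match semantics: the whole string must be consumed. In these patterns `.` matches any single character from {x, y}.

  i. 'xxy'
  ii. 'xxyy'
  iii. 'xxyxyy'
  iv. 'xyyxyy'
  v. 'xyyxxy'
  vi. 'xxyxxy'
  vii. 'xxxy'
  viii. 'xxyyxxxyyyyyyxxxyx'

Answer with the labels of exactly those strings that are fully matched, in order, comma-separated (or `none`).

i → match
ii → no match
iii → match
iv → match
v → match
vi → match
vii → no match
viii → no match — must end with 'y'

i, iii, iv, v, vi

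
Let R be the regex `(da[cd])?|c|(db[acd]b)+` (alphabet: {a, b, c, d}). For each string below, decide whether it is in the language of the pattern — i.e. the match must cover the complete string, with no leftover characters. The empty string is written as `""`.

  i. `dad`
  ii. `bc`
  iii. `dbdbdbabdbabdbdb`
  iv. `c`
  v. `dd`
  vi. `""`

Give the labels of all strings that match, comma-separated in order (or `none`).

i, iii, iv, vi

i → match
ii → no match
iii → match
iv → match
v → no match
vi → match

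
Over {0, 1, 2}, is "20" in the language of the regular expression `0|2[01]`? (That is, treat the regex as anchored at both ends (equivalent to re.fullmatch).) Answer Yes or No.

Yes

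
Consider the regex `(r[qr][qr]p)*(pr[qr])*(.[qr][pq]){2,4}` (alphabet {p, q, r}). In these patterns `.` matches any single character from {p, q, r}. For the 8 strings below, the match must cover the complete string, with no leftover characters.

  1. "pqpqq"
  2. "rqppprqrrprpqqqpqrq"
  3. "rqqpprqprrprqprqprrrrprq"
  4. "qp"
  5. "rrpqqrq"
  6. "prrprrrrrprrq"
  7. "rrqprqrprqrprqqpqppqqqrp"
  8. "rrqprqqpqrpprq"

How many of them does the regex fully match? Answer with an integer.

2

1. "pqpqq" → no match
2 → no match
3 → no match
4. "qp" → no match
5. "rrpqqrq" → no match
6 → no match
7 → match
8 → match
Total matched: 2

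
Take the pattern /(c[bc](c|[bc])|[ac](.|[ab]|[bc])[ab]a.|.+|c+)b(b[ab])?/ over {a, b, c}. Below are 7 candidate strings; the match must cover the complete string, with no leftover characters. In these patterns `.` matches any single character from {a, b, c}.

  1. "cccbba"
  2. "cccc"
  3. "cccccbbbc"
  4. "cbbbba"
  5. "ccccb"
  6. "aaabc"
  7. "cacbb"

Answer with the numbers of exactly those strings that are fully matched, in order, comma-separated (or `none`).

1 → match
2 → no match
3 → no match
4 → match
5 → match
6 → no match
7 → match

1, 4, 5, 7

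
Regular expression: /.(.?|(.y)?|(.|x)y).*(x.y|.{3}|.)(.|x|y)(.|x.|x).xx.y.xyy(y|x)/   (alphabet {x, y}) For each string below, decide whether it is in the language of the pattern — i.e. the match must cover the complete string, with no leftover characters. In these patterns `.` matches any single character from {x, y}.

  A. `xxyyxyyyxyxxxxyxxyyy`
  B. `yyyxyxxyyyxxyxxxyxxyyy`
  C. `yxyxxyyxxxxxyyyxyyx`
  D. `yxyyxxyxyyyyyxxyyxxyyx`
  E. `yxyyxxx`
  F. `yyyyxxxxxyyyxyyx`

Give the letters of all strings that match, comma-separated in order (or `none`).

A → match
B → match
C → match
D → match
E → no match
F → match

A, B, C, D, F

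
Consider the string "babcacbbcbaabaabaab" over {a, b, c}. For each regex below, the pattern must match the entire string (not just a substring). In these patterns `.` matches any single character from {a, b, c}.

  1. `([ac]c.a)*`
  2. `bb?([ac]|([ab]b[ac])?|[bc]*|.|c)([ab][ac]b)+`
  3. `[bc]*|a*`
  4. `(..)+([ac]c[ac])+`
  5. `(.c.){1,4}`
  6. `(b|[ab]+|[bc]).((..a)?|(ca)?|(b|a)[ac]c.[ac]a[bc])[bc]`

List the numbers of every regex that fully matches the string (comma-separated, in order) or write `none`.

2

1 → no match
2 → match
3 → no match
4 → no match
5 → no match
6 → no match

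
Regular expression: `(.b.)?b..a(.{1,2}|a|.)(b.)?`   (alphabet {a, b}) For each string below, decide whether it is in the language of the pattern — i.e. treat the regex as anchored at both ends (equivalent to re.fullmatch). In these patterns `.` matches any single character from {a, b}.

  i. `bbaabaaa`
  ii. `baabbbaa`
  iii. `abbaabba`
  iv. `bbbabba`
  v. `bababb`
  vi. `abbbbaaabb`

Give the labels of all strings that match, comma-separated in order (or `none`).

iv, v, vi

i → no match
ii → no match
iii → no match
iv → match
v → match
vi → match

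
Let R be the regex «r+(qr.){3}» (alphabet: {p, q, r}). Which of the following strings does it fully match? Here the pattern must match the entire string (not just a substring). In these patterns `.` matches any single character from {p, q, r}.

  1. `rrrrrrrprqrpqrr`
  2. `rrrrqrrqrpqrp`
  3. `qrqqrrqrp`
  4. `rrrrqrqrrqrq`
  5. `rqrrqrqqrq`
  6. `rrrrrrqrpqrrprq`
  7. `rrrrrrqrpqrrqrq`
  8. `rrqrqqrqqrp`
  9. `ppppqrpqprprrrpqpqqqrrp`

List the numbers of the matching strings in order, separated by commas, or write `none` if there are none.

1 → no match
2 → match
3 → no match — must start with `r`
4 → no match
5 → match
6 → no match
7 → match
8 → match
9 → no match — must start with `r`

2, 5, 7, 8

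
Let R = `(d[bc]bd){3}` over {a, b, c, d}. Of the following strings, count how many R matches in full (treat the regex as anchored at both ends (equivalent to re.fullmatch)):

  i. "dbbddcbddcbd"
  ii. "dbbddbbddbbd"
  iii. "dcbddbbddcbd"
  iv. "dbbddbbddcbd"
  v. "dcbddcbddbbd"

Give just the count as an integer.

i → match
ii → match
iii → match
iv → match
v → match
Total matched: 5

5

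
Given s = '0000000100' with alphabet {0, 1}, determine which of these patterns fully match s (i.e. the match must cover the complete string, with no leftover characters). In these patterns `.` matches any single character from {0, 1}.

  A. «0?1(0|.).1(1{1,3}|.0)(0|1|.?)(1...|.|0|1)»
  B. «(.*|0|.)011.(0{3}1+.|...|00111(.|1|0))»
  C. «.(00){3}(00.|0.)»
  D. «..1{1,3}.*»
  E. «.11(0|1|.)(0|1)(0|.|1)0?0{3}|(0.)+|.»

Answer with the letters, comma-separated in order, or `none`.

E

A → no match
B → no match
C → no match
D → no match
E → match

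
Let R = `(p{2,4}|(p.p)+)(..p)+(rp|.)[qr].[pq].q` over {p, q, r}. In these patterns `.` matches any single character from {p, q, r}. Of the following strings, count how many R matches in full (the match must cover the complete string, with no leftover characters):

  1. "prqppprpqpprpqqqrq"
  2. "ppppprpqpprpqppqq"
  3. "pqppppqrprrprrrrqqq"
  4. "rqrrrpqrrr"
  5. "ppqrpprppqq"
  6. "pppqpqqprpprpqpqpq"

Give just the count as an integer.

3

1 → no match
2 → match
3 → no match
4 → no match — must start with "p"
5 → match
6 → match
Total matched: 3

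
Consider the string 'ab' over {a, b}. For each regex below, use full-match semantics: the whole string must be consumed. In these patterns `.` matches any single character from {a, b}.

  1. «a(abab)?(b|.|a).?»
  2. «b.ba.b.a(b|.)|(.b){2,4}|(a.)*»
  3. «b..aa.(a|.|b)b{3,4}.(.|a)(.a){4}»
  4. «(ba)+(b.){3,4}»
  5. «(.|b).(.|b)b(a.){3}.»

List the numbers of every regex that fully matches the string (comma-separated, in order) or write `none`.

1, 2

1 → match
2 → match
3 → no match — must start with 'b'
4 → no match — must start with 'ba'
5 → no match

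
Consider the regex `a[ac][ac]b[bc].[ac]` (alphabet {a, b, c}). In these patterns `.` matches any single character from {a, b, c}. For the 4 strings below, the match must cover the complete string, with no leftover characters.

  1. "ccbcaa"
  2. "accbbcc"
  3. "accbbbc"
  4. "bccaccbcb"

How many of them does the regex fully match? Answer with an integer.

1 → no match — must start with "a"
2 → match
3 → match
4 → no match — must start with "a"
Total matched: 2

2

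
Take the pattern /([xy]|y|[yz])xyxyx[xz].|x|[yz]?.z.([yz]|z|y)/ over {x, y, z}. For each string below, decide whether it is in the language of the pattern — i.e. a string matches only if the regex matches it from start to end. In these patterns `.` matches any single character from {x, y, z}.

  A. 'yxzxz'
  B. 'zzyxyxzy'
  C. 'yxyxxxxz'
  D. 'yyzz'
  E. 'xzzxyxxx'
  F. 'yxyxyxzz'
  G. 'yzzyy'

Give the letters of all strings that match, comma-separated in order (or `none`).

A, F, G

A → match
B → no match
C → no match
D → no match
E → no match
F → match
G → match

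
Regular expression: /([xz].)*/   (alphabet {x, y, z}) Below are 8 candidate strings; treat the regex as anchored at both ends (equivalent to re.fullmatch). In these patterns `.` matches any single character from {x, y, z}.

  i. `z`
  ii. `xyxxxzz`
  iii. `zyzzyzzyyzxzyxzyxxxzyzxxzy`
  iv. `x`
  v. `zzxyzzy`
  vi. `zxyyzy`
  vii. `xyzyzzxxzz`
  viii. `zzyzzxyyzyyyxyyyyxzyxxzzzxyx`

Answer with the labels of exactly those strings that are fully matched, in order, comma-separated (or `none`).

vii

i → no match
ii → no match
iii → no match
iv → no match
v → no match
vi → no match
vii → match
viii → no match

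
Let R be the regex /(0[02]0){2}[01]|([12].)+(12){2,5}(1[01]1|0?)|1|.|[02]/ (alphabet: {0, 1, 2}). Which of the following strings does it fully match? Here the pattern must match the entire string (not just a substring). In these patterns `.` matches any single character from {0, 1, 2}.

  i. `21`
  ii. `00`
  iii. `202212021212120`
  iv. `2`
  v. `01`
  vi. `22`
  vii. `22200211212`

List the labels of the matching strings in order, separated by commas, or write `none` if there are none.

iv

i → no match
ii → no match
iii → no match
iv → match
v → no match
vi → no match
vii → no match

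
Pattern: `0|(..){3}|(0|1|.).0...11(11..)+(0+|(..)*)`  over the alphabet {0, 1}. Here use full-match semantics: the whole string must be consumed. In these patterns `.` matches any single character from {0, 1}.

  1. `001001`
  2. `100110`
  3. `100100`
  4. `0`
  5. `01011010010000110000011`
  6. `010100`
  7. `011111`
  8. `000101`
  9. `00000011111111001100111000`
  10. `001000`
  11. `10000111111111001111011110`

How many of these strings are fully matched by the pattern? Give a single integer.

10

1. `001001` → match
2. `100110` → match
3. `100100` → match
4. `0` → match
5 → no match
6. `010100` → match
7. `011111` → match
8. `000101` → match
9 → match
10. `001000` → match
11 → match
Total matched: 10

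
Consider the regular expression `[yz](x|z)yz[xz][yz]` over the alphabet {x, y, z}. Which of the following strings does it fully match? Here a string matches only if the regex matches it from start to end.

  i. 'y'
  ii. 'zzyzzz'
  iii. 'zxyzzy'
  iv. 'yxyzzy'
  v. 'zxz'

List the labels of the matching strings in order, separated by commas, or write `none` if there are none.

ii, iii, iv

i → no match
ii → match
iii → match
iv → match
v → no match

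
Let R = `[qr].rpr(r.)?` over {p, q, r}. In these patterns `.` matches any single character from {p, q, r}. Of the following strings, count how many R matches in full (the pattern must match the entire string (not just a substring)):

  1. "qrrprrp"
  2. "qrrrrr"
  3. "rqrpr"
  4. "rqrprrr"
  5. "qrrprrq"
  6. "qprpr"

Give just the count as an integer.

1 → match
2 → no match
3 → match
4 → match
5 → match
6 → match
Total matched: 5

5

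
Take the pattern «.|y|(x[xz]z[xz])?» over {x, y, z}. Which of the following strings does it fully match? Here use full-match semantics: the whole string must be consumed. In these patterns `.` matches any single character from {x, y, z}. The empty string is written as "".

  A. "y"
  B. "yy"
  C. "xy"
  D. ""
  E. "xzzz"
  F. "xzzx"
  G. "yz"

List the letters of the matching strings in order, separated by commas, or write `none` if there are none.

A. "y" → match
B. "yy" → no match
C. "xy" → no match
D. "" → match
E. "xzzz" → match
F. "xzzx" → match
G. "yz" → no match

A, D, E, F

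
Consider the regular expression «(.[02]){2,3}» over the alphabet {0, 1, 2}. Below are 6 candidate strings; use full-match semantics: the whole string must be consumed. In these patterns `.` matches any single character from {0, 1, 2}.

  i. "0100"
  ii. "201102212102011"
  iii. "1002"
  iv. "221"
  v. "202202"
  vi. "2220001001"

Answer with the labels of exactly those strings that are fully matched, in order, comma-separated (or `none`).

iii, v

i → no match
ii → no match
iii → match
iv → no match
v → match
vi → no match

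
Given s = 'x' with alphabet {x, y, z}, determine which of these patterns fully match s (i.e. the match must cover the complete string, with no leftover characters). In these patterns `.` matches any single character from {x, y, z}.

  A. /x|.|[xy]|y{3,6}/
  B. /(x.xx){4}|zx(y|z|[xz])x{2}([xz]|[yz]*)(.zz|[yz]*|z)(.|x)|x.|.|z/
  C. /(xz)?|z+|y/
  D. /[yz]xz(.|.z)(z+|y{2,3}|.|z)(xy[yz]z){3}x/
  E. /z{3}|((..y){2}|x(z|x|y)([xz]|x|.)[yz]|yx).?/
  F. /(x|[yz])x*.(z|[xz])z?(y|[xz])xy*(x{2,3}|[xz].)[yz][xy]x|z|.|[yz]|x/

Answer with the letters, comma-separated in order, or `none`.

A → match
B → match
C → no match
D → no match — must end with 'zx'
E → no match
F → match

A, B, F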